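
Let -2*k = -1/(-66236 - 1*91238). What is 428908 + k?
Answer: 135083716783/314948 ≈ 4.2891e+5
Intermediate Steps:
k = -1/314948 (k = -(-1)/(2*(-66236 - 1*91238)) = -(-1)/(2*(-66236 - 91238)) = -(-1)/(2*(-157474)) = -(-1)*(-1)/(2*157474) = -½*1/157474 = -1/314948 ≈ -3.1751e-6)
428908 + k = 428908 - 1/314948 = 135083716783/314948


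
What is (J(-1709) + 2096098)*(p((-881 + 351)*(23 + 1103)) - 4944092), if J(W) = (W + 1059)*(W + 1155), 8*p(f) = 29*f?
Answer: -17457229561061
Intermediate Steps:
p(f) = 29*f/8 (p(f) = (29*f)/8 = 29*f/8)
J(W) = (1059 + W)*(1155 + W)
(J(-1709) + 2096098)*(p((-881 + 351)*(23 + 1103)) - 4944092) = ((1223145 + (-1709)² + 2214*(-1709)) + 2096098)*(29*((-881 + 351)*(23 + 1103))/8 - 4944092) = ((1223145 + 2920681 - 3783726) + 2096098)*(29*(-530*1126)/8 - 4944092) = (360100 + 2096098)*((29/8)*(-596780) - 4944092) = 2456198*(-4326655/2 - 4944092) = 2456198*(-14214839/2) = -17457229561061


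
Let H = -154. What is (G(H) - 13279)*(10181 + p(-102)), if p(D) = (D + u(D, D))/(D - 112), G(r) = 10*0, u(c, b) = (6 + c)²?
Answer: -14405191990/107 ≈ -1.3463e+8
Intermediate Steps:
G(r) = 0
p(D) = (D + (6 + D)²)/(-112 + D) (p(D) = (D + (6 + D)²)/(D - 112) = (D + (6 + D)²)/(-112 + D))
(G(H) - 13279)*(10181 + p(-102)) = (0 - 13279)*(10181 + (-102 + (6 - 102)²)/(-112 - 102)) = -13279*(10181 + (-102 + (-96)²)/(-214)) = -13279*(10181 - (-102 + 9216)/214) = -13279*(10181 - 1/214*9114) = -13279*(10181 - 4557/107) = -13279*1084810/107 = -14405191990/107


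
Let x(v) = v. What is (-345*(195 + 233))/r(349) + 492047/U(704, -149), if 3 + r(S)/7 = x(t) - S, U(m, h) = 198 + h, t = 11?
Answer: 168821647/16709 ≈ 10104.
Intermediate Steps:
r(S) = 56 - 7*S (r(S) = -21 + 7*(11 - S) = -21 + (77 - 7*S) = 56 - 7*S)
(-345*(195 + 233))/r(349) + 492047/U(704, -149) = (-345*(195 + 233))/(56 - 7*349) + 492047/(198 - 149) = (-345*428)/(56 - 2443) + 492047/49 = -147660/(-2387) + 492047*(1/49) = -147660*(-1/2387) + 492047/49 = 147660/2387 + 492047/49 = 168821647/16709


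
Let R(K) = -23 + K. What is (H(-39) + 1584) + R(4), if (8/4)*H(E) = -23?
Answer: 3107/2 ≈ 1553.5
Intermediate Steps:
H(E) = -23/2 (H(E) = (1/2)*(-23) = -23/2)
(H(-39) + 1584) + R(4) = (-23/2 + 1584) + (-23 + 4) = 3145/2 - 19 = 3107/2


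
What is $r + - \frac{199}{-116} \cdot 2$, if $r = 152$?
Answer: $\frac{9015}{58} \approx 155.43$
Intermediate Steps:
$r + - \frac{199}{-116} \cdot 2 = 152 + - \frac{199}{-116} \cdot 2 = 152 + \left(-199\right) \left(- \frac{1}{116}\right) 2 = 152 + \frac{199}{116} \cdot 2 = 152 + \frac{199}{58} = \frac{9015}{58}$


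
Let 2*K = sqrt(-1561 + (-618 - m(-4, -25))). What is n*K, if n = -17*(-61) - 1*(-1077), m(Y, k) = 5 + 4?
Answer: 2114*I*sqrt(547) ≈ 49442.0*I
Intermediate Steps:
m(Y, k) = 9
K = I*sqrt(547) (K = sqrt(-1561 + (-618 - 1*9))/2 = sqrt(-1561 + (-618 - 9))/2 = sqrt(-1561 - 627)/2 = sqrt(-2188)/2 = (2*I*sqrt(547))/2 = I*sqrt(547) ≈ 23.388*I)
n = 2114 (n = 1037 + 1077 = 2114)
n*K = 2114*(I*sqrt(547)) = 2114*I*sqrt(547)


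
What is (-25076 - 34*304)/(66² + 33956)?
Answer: -8853/9578 ≈ -0.92431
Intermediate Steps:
(-25076 - 34*304)/(66² + 33956) = (-25076 - 10336)/(4356 + 33956) = -35412/38312 = -35412*1/38312 = -8853/9578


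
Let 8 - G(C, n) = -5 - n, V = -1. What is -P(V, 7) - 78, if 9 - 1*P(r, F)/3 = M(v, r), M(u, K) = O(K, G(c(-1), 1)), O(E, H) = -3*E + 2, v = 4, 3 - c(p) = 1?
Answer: -90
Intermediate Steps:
c(p) = 2 (c(p) = 3 - 1*1 = 3 - 1 = 2)
G(C, n) = 13 + n (G(C, n) = 8 - (-5 - n) = 8 + (5 + n) = 13 + n)
O(E, H) = 2 - 3*E
M(u, K) = 2 - 3*K
P(r, F) = 21 + 9*r (P(r, F) = 27 - 3*(2 - 3*r) = 27 + (-6 + 9*r) = 21 + 9*r)
-P(V, 7) - 78 = -(21 + 9*(-1)) - 78 = -(21 - 9) - 78 = -1*12 - 78 = -12 - 78 = -90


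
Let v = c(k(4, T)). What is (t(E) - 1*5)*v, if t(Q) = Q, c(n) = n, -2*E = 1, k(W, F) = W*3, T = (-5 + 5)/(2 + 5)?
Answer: -66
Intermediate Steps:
T = 0 (T = 0/7 = 0*(⅐) = 0)
k(W, F) = 3*W
E = -½ (E = -½*1 = -½ ≈ -0.50000)
v = 12 (v = 3*4 = 12)
(t(E) - 1*5)*v = (-½ - 1*5)*12 = (-½ - 5)*12 = -11/2*12 = -66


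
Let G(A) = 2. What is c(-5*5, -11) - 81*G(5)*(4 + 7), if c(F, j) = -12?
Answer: -1794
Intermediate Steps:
c(-5*5, -11) - 81*G(5)*(4 + 7) = -12 - 162*(4 + 7) = -12 - 162*11 = -12 - 81*22 = -12 - 1782 = -1794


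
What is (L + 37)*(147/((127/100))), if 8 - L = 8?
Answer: 543900/127 ≈ 4282.7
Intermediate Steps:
L = 0 (L = 8 - 1*8 = 8 - 8 = 0)
(L + 37)*(147/((127/100))) = (0 + 37)*(147/((127/100))) = 37*(147/((127*(1/100)))) = 37*(147/(127/100)) = 37*(147*(100/127)) = 37*(14700/127) = 543900/127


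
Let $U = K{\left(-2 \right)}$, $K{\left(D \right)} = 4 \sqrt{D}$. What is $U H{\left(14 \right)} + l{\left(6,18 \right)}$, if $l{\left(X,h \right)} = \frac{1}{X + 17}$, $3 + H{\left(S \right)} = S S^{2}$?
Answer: $\frac{1}{23} + 10964 i \sqrt{2} \approx 0.043478 + 15505.0 i$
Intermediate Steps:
$H{\left(S \right)} = -3 + S^{3}$ ($H{\left(S \right)} = -3 + S S^{2} = -3 + S^{3}$)
$l{\left(X,h \right)} = \frac{1}{17 + X}$
$U = 4 i \sqrt{2}$ ($U = 4 \sqrt{-2} = 4 i \sqrt{2} \approx 5.6569 i$)
$U H{\left(14 \right)} + l{\left(6,18 \right)} = 4 i \sqrt{2} \left(-3 + 14^{3}\right) + \frac{1}{17 + 6} = 4 i \sqrt{2} \left(-3 + 2744\right) + \frac{1}{23} = 4 i \sqrt{2} \cdot 2741 + \frac{1}{23} = 10964 i \sqrt{2} + \frac{1}{23} = \frac{1}{23} + 10964 i \sqrt{2}$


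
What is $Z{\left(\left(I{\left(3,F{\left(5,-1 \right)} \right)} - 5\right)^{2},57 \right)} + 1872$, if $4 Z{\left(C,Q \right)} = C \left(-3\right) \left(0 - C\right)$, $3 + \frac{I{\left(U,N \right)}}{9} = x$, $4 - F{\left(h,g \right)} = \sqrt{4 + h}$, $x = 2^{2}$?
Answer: $2064$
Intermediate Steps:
$x = 4$
$F{\left(h,g \right)} = 4 - \sqrt{4 + h}$
$I{\left(U,N \right)} = 9$ ($I{\left(U,N \right)} = -27 + 9 \cdot 4 = -27 + 36 = 9$)
$Z{\left(C,Q \right)} = \frac{3 C^{2}}{4}$ ($Z{\left(C,Q \right)} = \frac{C \left(-3\right) \left(0 - C\right)}{4} = \frac{- 3 C \left(- C\right)}{4} = \frac{3 C^{2}}{4}$)
$Z{\left(\left(I{\left(3,F{\left(5,-1 \right)} \right)} - 5\right)^{2},57 \right)} + 1872 = \frac{3 \left(\left(9 - 5\right)^{2}\right)^{2}}{4} + 1872 = \frac{3 \left(4^{2}\right)^{2}}{4} + 1872 = \frac{3 \cdot 16^{2}}{4} + 1872 = \frac{3}{4} \cdot 256 + 1872 = 192 + 1872 = 2064$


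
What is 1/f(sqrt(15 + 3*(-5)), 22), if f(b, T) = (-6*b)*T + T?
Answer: 1/22 ≈ 0.045455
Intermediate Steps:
f(b, T) = T - 6*T*b (f(b, T) = -6*T*b + T = T - 6*T*b)
1/f(sqrt(15 + 3*(-5)), 22) = 1/(22*(1 - 6*sqrt(15 + 3*(-5)))) = 1/(22*(1 - 6*sqrt(15 - 15))) = 1/(22*(1 - 6*sqrt(0))) = 1/(22*(1 - 6*0)) = 1/(22*(1 + 0)) = 1/(22*1) = 1/22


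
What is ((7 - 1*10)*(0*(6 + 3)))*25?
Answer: 0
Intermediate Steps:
((7 - 1*10)*(0*(6 + 3)))*25 = ((7 - 10)*(0*9))*25 = -3*0*25 = 0*25 = 0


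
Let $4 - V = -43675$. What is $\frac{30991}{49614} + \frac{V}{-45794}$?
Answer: $- \frac{186972013}{568005879} \approx -0.32917$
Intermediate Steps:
$V = 43679$ ($V = 4 - -43675 = 4 + 43675 = 43679$)
$\frac{30991}{49614} + \frac{V}{-45794} = \frac{30991}{49614} + \frac{43679}{-45794} = 30991 \cdot \frac{1}{49614} + 43679 \left(- \frac{1}{45794}\right) = \frac{30991}{49614} - \frac{43679}{45794} = - \frac{186972013}{568005879}$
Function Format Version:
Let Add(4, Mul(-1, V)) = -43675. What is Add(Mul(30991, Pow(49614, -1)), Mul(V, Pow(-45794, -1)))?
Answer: Rational(-186972013, 568005879) ≈ -0.32917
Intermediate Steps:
V = 43679 (V = Add(4, Mul(-1, -43675)) = Add(4, 43675) = 43679)
Add(Mul(30991, Pow(49614, -1)), Mul(V, Pow(-45794, -1))) = Add(Mul(30991, Pow(49614, -1)), Mul(43679, Pow(-45794, -1))) = Add(Mul(30991, Rational(1, 49614)), Mul(43679, Rational(-1, 45794))) = Add(Rational(30991, 49614), Rational(-43679, 45794)) = Rational(-186972013, 568005879)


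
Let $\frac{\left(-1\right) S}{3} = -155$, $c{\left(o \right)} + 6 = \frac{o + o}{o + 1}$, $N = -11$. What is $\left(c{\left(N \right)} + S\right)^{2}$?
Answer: $\frac{5317636}{25} \approx 2.1271 \cdot 10^{5}$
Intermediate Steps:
$c{\left(o \right)} = -6 + \frac{2 o}{1 + o}$ ($c{\left(o \right)} = -6 + \frac{o + o}{o + 1} = -6 + \frac{2 o}{1 + o}$)
$S = 465$ ($S = \left(-3\right) \left(-155\right) = 465$)
$\left(c{\left(N \right)} + S\right)^{2} = \left(\frac{2 \left(-3 - -22\right)}{1 - 11} + 465\right)^{2} = \left(\frac{2 \left(-3 + 22\right)}{-10} + 465\right)^{2} = \left(2 \left(- \frac{1}{10}\right) 19 + 465\right)^{2} = \left(- \frac{19}{5} + 465\right)^{2} = \left(\frac{2306}{5}\right)^{2} = \frac{5317636}{25}$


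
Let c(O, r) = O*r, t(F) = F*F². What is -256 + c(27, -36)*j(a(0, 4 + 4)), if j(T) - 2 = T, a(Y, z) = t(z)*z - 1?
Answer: -3982540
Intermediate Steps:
t(F) = F³
a(Y, z) = -1 + z⁴ (a(Y, z) = z³*z - 1 = z⁴ - 1 = -1 + z⁴)
j(T) = 2 + T
-256 + c(27, -36)*j(a(0, 4 + 4)) = -256 + (27*(-36))*(2 + (-1 + (4 + 4)⁴)) = -256 - 972*(2 + (-1 + 8⁴)) = -256 - 972*(2 + (-1 + 4096)) = -256 - 972*(2 + 4095) = -256 - 972*4097 = -256 - 3982284 = -3982540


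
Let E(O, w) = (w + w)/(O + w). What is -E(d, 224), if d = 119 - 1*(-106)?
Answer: -448/449 ≈ -0.99777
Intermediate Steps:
d = 225 (d = 119 + 106 = 225)
E(O, w) = 2*w/(O + w) (E(O, w) = (2*w)/(O + w) = 2*w/(O + w))
-E(d, 224) = -2*224/(225 + 224) = -2*224/449 = -1*448/449 = -448/449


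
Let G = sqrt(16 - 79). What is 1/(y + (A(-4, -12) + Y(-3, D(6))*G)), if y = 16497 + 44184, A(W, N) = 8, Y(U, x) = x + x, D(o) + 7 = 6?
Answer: 60689/3683154973 + 6*I*sqrt(7)/3683154973 ≈ 1.6477e-5 + 4.31e-9*I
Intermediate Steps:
D(o) = -1 (D(o) = -7 + 6 = -1)
Y(U, x) = 2*x
G = 3*I*sqrt(7) (G = sqrt(-63) = 3*I*sqrt(7) ≈ 7.9373*I)
y = 60681
1/(y + (A(-4, -12) + Y(-3, D(6))*G)) = 1/(60681 + (8 + (2*(-1))*(3*I*sqrt(7)))) = 1/(60681 + (8 - 6*I*sqrt(7))) = 1/(60689 - 6*I*sqrt(7))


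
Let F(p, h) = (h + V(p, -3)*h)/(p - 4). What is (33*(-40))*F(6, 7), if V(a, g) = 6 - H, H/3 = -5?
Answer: -101640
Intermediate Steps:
H = -15 (H = 3*(-5) = -15)
V(a, g) = 21 (V(a, g) = 6 - 1*(-15) = 6 + 15 = 21)
F(p, h) = 22*h/(-4 + p) (F(p, h) = (h + 21*h)/(p - 4) = (22*h)/(-4 + p) = 22*h/(-4 + p))
(33*(-40))*F(6, 7) = (33*(-40))*(22*7/(-4 + 6)) = -29040*7/2 = -1320*77 = -101640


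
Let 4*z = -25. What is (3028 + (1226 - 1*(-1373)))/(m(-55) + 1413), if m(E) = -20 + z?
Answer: 22508/5547 ≈ 4.0577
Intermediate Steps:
z = -25/4 (z = (¼)*(-25) = -25/4 ≈ -6.2500)
m(E) = -105/4 (m(E) = -20 - 25/4 = -105/4)
(3028 + (1226 - 1*(-1373)))/(m(-55) + 1413) = (3028 + (1226 - 1*(-1373)))/(-105/4 + 1413) = (3028 + (1226 + 1373))/(5547/4) = (3028 + 2599)*(4/5547) = 5627*(4/5547) = 22508/5547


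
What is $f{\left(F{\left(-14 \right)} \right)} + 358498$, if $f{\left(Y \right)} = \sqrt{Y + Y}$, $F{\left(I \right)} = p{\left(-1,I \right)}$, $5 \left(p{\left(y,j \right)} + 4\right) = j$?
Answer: $358498 + \frac{2 i \sqrt{85}}{5} \approx 3.585 \cdot 10^{5} + 3.6878 i$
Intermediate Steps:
$p{\left(y,j \right)} = -4 + \frac{j}{5}$
$F{\left(I \right)} = -4 + \frac{I}{5}$
$f{\left(Y \right)} = \sqrt{2} \sqrt{Y}$ ($f{\left(Y \right)} = \sqrt{2 Y} = \sqrt{2} \sqrt{Y}$)
$f{\left(F{\left(-14 \right)} \right)} + 358498 = \sqrt{2} \sqrt{-4 + \frac{1}{5} \left(-14\right)} + 358498 = \sqrt{2} \sqrt{-4 - \frac{14}{5}} + 358498 = \sqrt{2} \sqrt{- \frac{34}{5}} + 358498 = \sqrt{2} \frac{i \sqrt{170}}{5} + 358498 = \frac{2 i \sqrt{85}}{5} + 358498 = 358498 + \frac{2 i \sqrt{85}}{5}$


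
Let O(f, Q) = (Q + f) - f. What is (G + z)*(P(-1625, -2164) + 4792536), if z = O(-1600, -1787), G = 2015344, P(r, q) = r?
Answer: 9646772380427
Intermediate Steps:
O(f, Q) = Q
z = -1787
(G + z)*(P(-1625, -2164) + 4792536) = (2015344 - 1787)*(-1625 + 4792536) = 2013557*4790911 = 9646772380427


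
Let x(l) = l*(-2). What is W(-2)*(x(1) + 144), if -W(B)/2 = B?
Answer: 568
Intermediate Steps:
W(B) = -2*B
x(l) = -2*l
W(-2)*(x(1) + 144) = (-2*(-2))*(-2*1 + 144) = 4*(-2 + 144) = 4*142 = 568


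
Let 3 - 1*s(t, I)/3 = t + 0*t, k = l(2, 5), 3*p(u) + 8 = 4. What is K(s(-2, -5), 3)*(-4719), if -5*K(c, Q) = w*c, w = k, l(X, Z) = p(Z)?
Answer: -18876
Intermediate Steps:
p(u) = -4/3 (p(u) = -8/3 + (⅓)*4 = -8/3 + 4/3 = -4/3)
l(X, Z) = -4/3
k = -4/3 ≈ -1.3333
w = -4/3 ≈ -1.3333
s(t, I) = 9 - 3*t (s(t, I) = 9 - 3*(t + 0*t) = 9 - 3*(t + 0) = 9 - 3*t)
K(c, Q) = 4*c/15 (K(c, Q) = -(-4)*c/15 = 4*c/15)
K(s(-2, -5), 3)*(-4719) = (4*(9 - 3*(-2))/15)*(-4719) = (4*(9 + 6)/15)*(-4719) = ((4/15)*15)*(-4719) = 4*(-4719) = -18876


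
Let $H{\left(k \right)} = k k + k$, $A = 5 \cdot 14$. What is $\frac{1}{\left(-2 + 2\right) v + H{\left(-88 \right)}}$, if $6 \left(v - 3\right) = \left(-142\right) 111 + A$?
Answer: $\frac{1}{7656} \approx 0.00013062$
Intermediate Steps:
$A = 70$
$H{\left(k \right)} = k + k^{2}$ ($H{\left(k \right)} = k^{2} + k = k + k^{2}$)
$v = - \frac{7837}{3}$ ($v = 3 + \frac{\left(-142\right) 111 + 70}{6} = 3 + \frac{-15762 + 70}{6} = 3 + \frac{1}{6} \left(-15692\right) = 3 - \frac{7846}{3} = - \frac{7837}{3} \approx -2612.3$)
$\frac{1}{\left(-2 + 2\right) v + H{\left(-88 \right)}} = \frac{1}{\left(-2 + 2\right) \left(- \frac{7837}{3}\right) - 88 \left(1 - 88\right)} = \frac{1}{0 \left(- \frac{7837}{3}\right) - -7656} = \frac{1}{0 + 7656} = \frac{1}{7656}$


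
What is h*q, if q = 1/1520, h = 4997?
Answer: 263/80 ≈ 3.2875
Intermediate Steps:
q = 1/1520 ≈ 0.00065789
h*q = 4997*(1/1520) = 263/80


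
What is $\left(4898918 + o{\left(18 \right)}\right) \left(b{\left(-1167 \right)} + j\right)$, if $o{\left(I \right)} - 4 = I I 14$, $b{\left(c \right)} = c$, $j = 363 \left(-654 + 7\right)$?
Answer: $-1157353384824$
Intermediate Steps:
$j = -234861$ ($j = 363 \left(-647\right) = -234861$)
$o{\left(I \right)} = 4 + 14 I^{2}$ ($o{\left(I \right)} = 4 + I I 14 = 4 + I^{2} \cdot 14 = 4 + 14 I^{2}$)
$\left(4898918 + o{\left(18 \right)}\right) \left(b{\left(-1167 \right)} + j\right) = \left(4898918 + \left(4 + 14 \cdot 18^{2}\right)\right) \left(-1167 - 234861\right) = \left(4898918 + \left(4 + 14 \cdot 324\right)\right) \left(-236028\right) = \left(4898918 + \left(4 + 4536\right)\right) \left(-236028\right) = \left(4898918 + 4540\right) \left(-236028\right) = 4903458 \left(-236028\right) = -1157353384824$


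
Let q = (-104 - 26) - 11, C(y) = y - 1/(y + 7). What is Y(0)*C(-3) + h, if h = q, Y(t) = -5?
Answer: -499/4 ≈ -124.75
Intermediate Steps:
C(y) = y - 1/(7 + y)
q = -141 (q = -130 - 11 = -141)
h = -141
Y(0)*C(-3) + h = -5*(-1 + (-3)² + 7*(-3))/(7 - 3) - 141 = -5*(-1 + 9 - 21)/4 - 141 = -5*(-13)/4 - 141 = -5*(-13/4) - 141 = 65/4 - 141 = -499/4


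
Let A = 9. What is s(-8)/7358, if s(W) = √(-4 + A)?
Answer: √5/7358 ≈ 0.00030390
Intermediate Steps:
s(W) = √5 (s(W) = √(-4 + 9) = √5)
s(-8)/7358 = √5/7358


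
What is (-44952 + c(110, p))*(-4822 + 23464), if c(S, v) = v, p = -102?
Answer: -839896668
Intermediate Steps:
(-44952 + c(110, p))*(-4822 + 23464) = (-44952 - 102)*(-4822 + 23464) = -45054*18642 = -839896668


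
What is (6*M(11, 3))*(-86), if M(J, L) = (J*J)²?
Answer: -7554756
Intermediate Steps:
M(J, L) = J⁴ (M(J, L) = (J²)² = J⁴)
(6*M(11, 3))*(-86) = (6*11⁴)*(-86) = (6*14641)*(-86) = 87846*(-86) = -7554756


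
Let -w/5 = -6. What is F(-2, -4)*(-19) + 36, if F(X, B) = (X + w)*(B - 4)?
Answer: 4292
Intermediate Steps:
w = 30 (w = -5*(-6) = 30)
F(X, B) = (-4 + B)*(30 + X) (F(X, B) = (X + 30)*(B - 4) = (30 + X)*(-4 + B) = (-4 + B)*(30 + X))
F(-2, -4)*(-19) + 36 = (-120 - 4*(-2) + 30*(-4) - 4*(-2))*(-19) + 36 = (-120 + 8 - 120 + 8)*(-19) + 36 = -224*(-19) + 36 = 4256 + 36 = 4292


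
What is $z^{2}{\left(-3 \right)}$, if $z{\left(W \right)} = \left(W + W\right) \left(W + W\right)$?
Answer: $1296$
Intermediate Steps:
$z{\left(W \right)} = 4 W^{2}$ ($z{\left(W \right)} = 2 W 2 W = 4 W^{2}$)
$z^{2}{\left(-3 \right)} = \left(4 \left(-3\right)^{2}\right)^{2} = \left(4 \cdot 9\right)^{2} = 36^{2} = 1296$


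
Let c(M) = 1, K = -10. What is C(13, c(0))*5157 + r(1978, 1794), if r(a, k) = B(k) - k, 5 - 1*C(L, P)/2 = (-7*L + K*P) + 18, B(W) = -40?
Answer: 905798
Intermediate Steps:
C(L, P) = -26 + 14*L + 20*P (C(L, P) = 10 - 2*((-7*L - 10*P) + 18) = 10 - 2*((-10*P - 7*L) + 18) = 10 - 2*(18 - 10*P - 7*L) = 10 + (-36 + 14*L + 20*P) = -26 + 14*L + 20*P)
r(a, k) = -40 - k
C(13, c(0))*5157 + r(1978, 1794) = (-26 + 14*13 + 20*1)*5157 + (-40 - 1*1794) = (-26 + 182 + 20)*5157 + (-40 - 1794) = 176*5157 - 1834 = 907632 - 1834 = 905798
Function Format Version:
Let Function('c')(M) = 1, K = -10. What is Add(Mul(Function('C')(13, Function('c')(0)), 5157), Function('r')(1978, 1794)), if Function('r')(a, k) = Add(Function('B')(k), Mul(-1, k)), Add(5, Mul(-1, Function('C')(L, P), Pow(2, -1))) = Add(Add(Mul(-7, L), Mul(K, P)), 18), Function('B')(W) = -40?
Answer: 905798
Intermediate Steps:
Function('C')(L, P) = Add(-26, Mul(14, L), Mul(20, P)) (Function('C')(L, P) = Add(10, Mul(-2, Add(Add(Mul(-7, L), Mul(-10, P)), 18))) = Add(10, Mul(-2, Add(Add(Mul(-10, P), Mul(-7, L)), 18))) = Add(10, Mul(-2, Add(18, Mul(-10, P), Mul(-7, L)))) = Add(10, Add(-36, Mul(14, L), Mul(20, P))) = Add(-26, Mul(14, L), Mul(20, P)))
Function('r')(a, k) = Add(-40, Mul(-1, k))
Add(Mul(Function('C')(13, Function('c')(0)), 5157), Function('r')(1978, 1794)) = Add(Mul(Add(-26, Mul(14, 13), Mul(20, 1)), 5157), Add(-40, Mul(-1, 1794))) = Add(Mul(Add(-26, 182, 20), 5157), Add(-40, -1794)) = Add(Mul(176, 5157), -1834) = Add(907632, -1834) = 905798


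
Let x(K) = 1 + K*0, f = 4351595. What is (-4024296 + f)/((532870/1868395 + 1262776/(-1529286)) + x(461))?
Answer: 3224809686574707/4527091663 ≈ 7.1234e+5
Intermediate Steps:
x(K) = 1 (x(K) = 1 + 0 = 1)
(-4024296 + f)/((532870/1868395 + 1262776/(-1529286)) + x(461)) = (-4024296 + 4351595)/((532870/1868395 + 1262776/(-1529286)) + 1) = 327299/((532870*(1/1868395) + 1262776*(-1/1529286)) + 1) = 327299/((106574/373679 - 21772/26367) + 1) = 327299/(-5325702530/9852794193 + 1) = 327299/(4527091663/9852794193) = 327299*(9852794193/4527091663) = 3224809686574707/4527091663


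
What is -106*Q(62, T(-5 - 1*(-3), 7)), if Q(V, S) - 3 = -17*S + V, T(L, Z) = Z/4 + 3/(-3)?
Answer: -11077/2 ≈ -5538.5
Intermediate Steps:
T(L, Z) = -1 + Z/4 (T(L, Z) = Z*(¼) + 3*(-⅓) = Z/4 - 1 = -1 + Z/4)
Q(V, S) = 3 + V - 17*S (Q(V, S) = 3 + (-17*S + V) = 3 + (V - 17*S) = 3 + V - 17*S)
-106*Q(62, T(-5 - 1*(-3), 7)) = -106*(3 + 62 - 17*(-1 + (¼)*7)) = -106*(3 + 62 - 17*(-1 + 7/4)) = -106*(3 + 62 - 17*¾) = -106*(3 + 62 - 51/4) = -106*209/4 = -11077/2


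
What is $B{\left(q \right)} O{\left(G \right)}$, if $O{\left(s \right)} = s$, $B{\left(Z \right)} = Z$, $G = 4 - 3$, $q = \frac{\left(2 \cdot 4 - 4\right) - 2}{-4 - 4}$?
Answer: $- \frac{1}{4} \approx -0.25$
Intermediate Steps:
$q = - \frac{1}{4}$ ($q = \frac{\left(8 - 4\right) - 2}{-8} = \left(4 - 2\right) \left(- \frac{1}{8}\right) = 2 \left(- \frac{1}{8}\right) = - \frac{1}{4} \approx -0.25$)
$G = 1$ ($G = 4 - 3 = 1$)
$B{\left(q \right)} O{\left(G \right)} = \left(- \frac{1}{4}\right) 1 = - \frac{1}{4}$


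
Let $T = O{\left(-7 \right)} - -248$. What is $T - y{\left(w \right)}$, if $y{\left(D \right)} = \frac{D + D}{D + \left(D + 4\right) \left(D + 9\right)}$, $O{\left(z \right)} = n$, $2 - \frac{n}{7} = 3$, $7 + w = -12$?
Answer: $\frac{31609}{131} \approx 241.29$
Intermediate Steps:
$w = -19$ ($w = -7 - 12 = -19$)
$n = -7$ ($n = 14 - 21 = -7$)
$O{\left(z \right)} = -7$
$y{\left(D \right)} = \frac{2 D}{D + \left(4 + D\right) \left(9 + D\right)}$
$T = 241$ ($T = -7 - -248 = -7 + 248 = 241$)
$T - y{\left(w \right)} = 241 - 2 \left(-19\right) \frac{1}{36 + \left(-19\right)^{2} + 14 \left(-19\right)} = 241 - 2 \left(-19\right) \frac{1}{36 + 361 - 266} = 241 - 2 \left(-19\right) \frac{1}{131} = 241 - - \frac{38}{131} = 241 + \frac{38}{131} = \frac{31609}{131}$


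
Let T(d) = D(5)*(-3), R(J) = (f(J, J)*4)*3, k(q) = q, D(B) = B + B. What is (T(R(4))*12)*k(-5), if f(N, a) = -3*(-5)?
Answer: 1800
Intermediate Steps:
f(N, a) = 15
D(B) = 2*B
R(J) = 180 (R(J) = (15*4)*3 = 60*3 = 180)
T(d) = -30 (T(d) = (2*5)*(-3) = 10*(-3) = -30)
(T(R(4))*12)*k(-5) = -30*12*(-5) = -360*(-5) = 1800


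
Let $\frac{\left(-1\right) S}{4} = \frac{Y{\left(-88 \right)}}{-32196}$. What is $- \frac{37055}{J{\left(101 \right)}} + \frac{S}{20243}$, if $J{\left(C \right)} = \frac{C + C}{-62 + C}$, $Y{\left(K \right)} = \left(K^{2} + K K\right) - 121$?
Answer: $- \frac{235466008217381}{32913053214} \approx -7154.2$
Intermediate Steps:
$Y{\left(K \right)} = -121 + 2 K^{2}$ ($Y{\left(K \right)} = \left(K^{2} + K^{2}\right) - 121 = 2 K^{2} - 121 = -121 + 2 K^{2}$)
$J{\left(C \right)} = \frac{2 C}{-62 + C}$
$S = \frac{15367}{8049}$ ($S = - 4 \frac{-121 + 2 \left(-88\right)^{2}}{-32196} = - 4 \left(-121 + 2 \cdot 7744\right) \left(- \frac{1}{32196}\right) = - 4 \left(-121 + 15488\right) \left(- \frac{1}{32196}\right) = - 4 \cdot 15367 \left(- \frac{1}{32196}\right) = \left(-4\right) \left(- \frac{15367}{32196}\right) = \frac{15367}{8049} \approx 1.9092$)
$- \frac{37055}{J{\left(101 \right)}} + \frac{S}{20243} = - \frac{37055}{2 \cdot 101 \frac{1}{-62 + 101}} + \frac{15367}{8049 \cdot 20243} = - \frac{37055}{2 \cdot 101 \cdot \frac{1}{39}} + \frac{15367}{8049} \cdot \frac{1}{20243} = - \frac{37055}{2 \cdot 101 \cdot \frac{1}{39}} + \frac{15367}{162935907} = - \frac{37055}{\frac{202}{39}} + \frac{15367}{162935907} = \left(-37055\right) \frac{39}{202} + \frac{15367}{162935907} = - \frac{1445145}{202} + \frac{15367}{162935907} = - \frac{235466008217381}{32913053214}$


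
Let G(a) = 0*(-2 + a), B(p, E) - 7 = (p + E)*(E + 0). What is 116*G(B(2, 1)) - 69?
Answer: -69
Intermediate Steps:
B(p, E) = 7 + E*(E + p) (B(p, E) = 7 + (p + E)*(E + 0) = 7 + (E + p)*E = 7 + E*(E + p))
G(a) = 0
116*G(B(2, 1)) - 69 = 116*0 - 69 = 0 - 69 = -69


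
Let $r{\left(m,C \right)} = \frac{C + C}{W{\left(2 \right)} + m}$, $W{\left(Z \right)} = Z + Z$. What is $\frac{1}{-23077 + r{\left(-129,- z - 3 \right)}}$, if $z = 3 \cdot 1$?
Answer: $- \frac{125}{2884613} \approx -4.3333 \cdot 10^{-5}$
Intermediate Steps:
$W{\left(Z \right)} = 2 Z$
$z = 3$
$r{\left(m,C \right)} = \frac{2 C}{4 + m}$ ($r{\left(m,C \right)} = \frac{C + C}{2 \cdot 2 + m} = \frac{2 C}{4 + m}$)
$\frac{1}{-23077 + r{\left(-129,- z - 3 \right)}} = \frac{1}{-23077 + \frac{2 \left(\left(-1\right) 3 - 3\right)}{4 - 129}} = \frac{1}{-23077 + \frac{2 \left(-3 - 3\right)}{-125}} = \frac{1}{-23077 + 2 \left(-6\right) \left(- \frac{1}{125}\right)} = \frac{1}{-23077 + \frac{12}{125}} = \frac{1}{- \frac{2884613}{125}} = - \frac{125}{2884613}$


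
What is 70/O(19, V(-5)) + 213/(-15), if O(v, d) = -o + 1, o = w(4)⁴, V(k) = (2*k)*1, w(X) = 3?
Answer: -603/40 ≈ -15.075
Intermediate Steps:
V(k) = 2*k
o = 81 (o = 3⁴ = 81)
O(v, d) = -80 (O(v, d) = -1*81 + 1 = -81 + 1 = -80)
70/O(19, V(-5)) + 213/(-15) = 70/(-80) + 213/(-15) = 70*(-1/80) + 213*(-1/15) = -7/8 - 71/5 = -603/40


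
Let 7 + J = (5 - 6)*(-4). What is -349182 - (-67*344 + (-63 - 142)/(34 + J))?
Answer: -10109949/31 ≈ -3.2613e+5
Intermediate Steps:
J = -3 (J = -7 + (5 - 6)*(-4) = -7 - 1*(-4) = -7 + 4 = -3)
-349182 - (-67*344 + (-63 - 142)/(34 + J)) = -349182 - (-67*344 + (-63 - 142)/(34 - 3)) = -349182 - (-23048 - 205/31) = -349182 - 1*(-714693/31) = -349182 + 714693/31 = -10109949/31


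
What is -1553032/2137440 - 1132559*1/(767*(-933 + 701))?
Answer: 67013255711/11885769480 ≈ 5.6381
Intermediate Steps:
-1553032/2137440 - 1132559*1/(767*(-933 + 701)) = -1553032*1/2137440 - 1132559/(767*(-232)) = -194129/267180 - 1132559/(-177944) = -194129/267180 - 1132559*(-1/177944) = -194129/267180 + 1132559/177944 = 67013255711/11885769480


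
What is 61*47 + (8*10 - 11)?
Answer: 2936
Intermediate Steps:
61*47 + (8*10 - 11) = 2867 + (80 - 11) = 2867 + 69 = 2936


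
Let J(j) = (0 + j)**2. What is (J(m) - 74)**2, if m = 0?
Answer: 5476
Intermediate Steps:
J(j) = j**2
(J(m) - 74)**2 = (0**2 - 74)**2 = (0 - 74)**2 = (-74)**2 = 5476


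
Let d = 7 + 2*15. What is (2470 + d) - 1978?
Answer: 529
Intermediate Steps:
d = 37 (d = 7 + 30 = 37)
(2470 + d) - 1978 = (2470 + 37) - 1978 = 2507 - 1978 = 529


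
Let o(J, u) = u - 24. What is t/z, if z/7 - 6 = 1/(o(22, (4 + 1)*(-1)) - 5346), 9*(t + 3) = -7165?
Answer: -38657000/2031687 ≈ -19.027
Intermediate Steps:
t = -7192/9 (t = -3 + (1/9)*(-7165) = -3 - 7165/9 = -7192/9 ≈ -799.11)
o(J, u) = -24 + u
z = 225743/5375 (z = 42 + 7/((-24 + (4 + 1)*(-1)) - 5346) = 42 + 7/((-24 + 5*(-1)) - 5346) = 42 + 7/((-24 - 5) - 5346) = 42 + 7/(-29 - 5346) = 42 + 7/(-5375) = 42 + 7*(-1/5375) = 42 - 7/5375 = 225743/5375 ≈ 41.999)
t/z = -7192/(9*225743/5375) = -7192/9*5375/225743 = -38657000/2031687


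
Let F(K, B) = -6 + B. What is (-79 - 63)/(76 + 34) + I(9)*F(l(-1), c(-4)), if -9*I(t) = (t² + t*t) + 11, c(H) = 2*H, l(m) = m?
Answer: 132571/495 ≈ 267.82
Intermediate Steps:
I(t) = -11/9 - 2*t²/9 (I(t) = -((t² + t*t) + 11)/9 = -((t² + t²) + 11)/9 = -(2*t² + 11)/9 = -(11 + 2*t²)/9 = -11/9 - 2*t²/9)
(-79 - 63)/(76 + 34) + I(9)*F(l(-1), c(-4)) = (-79 - 63)/(76 + 34) + (-11/9 - 2/9*9²)*(-6 + 2*(-4)) = -142/110 + (-11/9 - 2/9*81)*(-6 - 8) = -142*1/110 + (-11/9 - 18)*(-14) = -71/55 - 173/9*(-14) = -71/55 + 2422/9 = 132571/495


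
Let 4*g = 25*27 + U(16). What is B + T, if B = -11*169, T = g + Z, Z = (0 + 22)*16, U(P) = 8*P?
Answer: -5225/4 ≈ -1306.3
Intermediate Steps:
Z = 352 (Z = 22*16 = 352)
g = 803/4 (g = (25*27 + 8*16)/4 = (675 + 128)/4 = (¼)*803 = 803/4 ≈ 200.75)
T = 2211/4 (T = 803/4 + 352 = 2211/4 ≈ 552.75)
B = -1859
B + T = -1859 + 2211/4 = -5225/4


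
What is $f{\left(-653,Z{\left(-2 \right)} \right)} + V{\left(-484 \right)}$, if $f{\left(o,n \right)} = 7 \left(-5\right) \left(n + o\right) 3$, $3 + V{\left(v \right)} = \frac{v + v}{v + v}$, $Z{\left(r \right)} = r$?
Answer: $68773$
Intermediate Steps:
$V{\left(v \right)} = -2$ ($V{\left(v \right)} = -3 + \frac{v + v}{v + v} = -3 + \frac{2 v}{2 v} = -3 + 2 v \frac{1}{2 v} = -3 + 1 = -2$)
$f{\left(o,n \right)} = - 105 n - 105 o$ ($f{\left(o,n \right)} = - 35 \left(3 n + 3 o\right) = - 105 n - 105 o$)
$f{\left(-653,Z{\left(-2 \right)} \right)} + V{\left(-484 \right)} = \left(\left(-105\right) \left(-2\right) - -68565\right) - 2 = \left(210 + 68565\right) - 2 = 68775 - 2 = 68773$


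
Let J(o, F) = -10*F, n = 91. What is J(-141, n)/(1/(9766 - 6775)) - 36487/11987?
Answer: -32626372957/11987 ≈ -2.7218e+6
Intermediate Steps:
J(-141, n)/(1/(9766 - 6775)) - 36487/11987 = (-10*91)/(1/(9766 - 6775)) - 36487/11987 = -910/(1/2991) - 36487*1/11987 = -910/1/2991 - 36487/11987 = -910*2991 - 36487/11987 = -2721810 - 36487/11987 = -32626372957/11987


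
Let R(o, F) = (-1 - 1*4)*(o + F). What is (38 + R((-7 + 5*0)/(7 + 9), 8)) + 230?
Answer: 3683/16 ≈ 230.19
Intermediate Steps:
R(o, F) = -5*F - 5*o (R(o, F) = (-1 - 4)*(F + o) = -5*(F + o) = -5*F - 5*o)
(38 + R((-7 + 5*0)/(7 + 9), 8)) + 230 = (38 + (-5*8 - 5*(-7 + 5*0)/(7 + 9))) + 230 = (38 + (-40 - 5*(-7 + 0)/16)) + 230 = (38 + (-40 - (-35)/16)) + 230 = (38 + (-40 - 5*(-7/16))) + 230 = (38 + (-40 + 35/16)) + 230 = (38 - 605/16) + 230 = 3/16 + 230 = 3683/16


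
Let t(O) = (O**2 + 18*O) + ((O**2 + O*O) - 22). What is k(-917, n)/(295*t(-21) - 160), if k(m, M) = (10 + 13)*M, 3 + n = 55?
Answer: 1196/272125 ≈ 0.0043950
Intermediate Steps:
n = 52 (n = -3 + 55 = 52)
k(m, M) = 23*M
t(O) = -22 + 3*O**2 + 18*O (t(O) = (O**2 + 18*O) + ((O**2 + O**2) - 22) = (O**2 + 18*O) + (2*O**2 - 22) = (O**2 + 18*O) + (-22 + 2*O**2) = -22 + 3*O**2 + 18*O)
k(-917, n)/(295*t(-21) - 160) = (23*52)/(295*(-22 + 3*(-21)**2 + 18*(-21)) - 160) = 1196/(295*(-22 + 3*441 - 378) - 160) = 1196/(295*(-22 + 1323 - 378) - 160) = 1196/(295*923 - 160) = 1196/(272285 - 160) = 1196/272125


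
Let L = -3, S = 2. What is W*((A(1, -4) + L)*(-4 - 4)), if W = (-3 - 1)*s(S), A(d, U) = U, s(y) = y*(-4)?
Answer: 1792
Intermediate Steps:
s(y) = -4*y
W = 32 (W = (-3 - 1)*(-4*2) = -4*(-8) = 32)
W*((A(1, -4) + L)*(-4 - 4)) = 32*((-4 - 3)*(-4 - 4)) = 32*(-7*(-8)) = 32*56 = 1792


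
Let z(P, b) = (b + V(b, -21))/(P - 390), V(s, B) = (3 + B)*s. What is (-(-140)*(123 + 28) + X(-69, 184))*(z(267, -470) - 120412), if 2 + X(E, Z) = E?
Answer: -104071491318/41 ≈ -2.5383e+9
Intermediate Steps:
X(E, Z) = -2 + E
V(s, B) = s*(3 + B)
z(P, b) = -17*b/(-390 + P) (z(P, b) = (b + b*(3 - 21))/(P - 390) = (b + b*(-18))/(-390 + P) = (b - 18*b)/(-390 + P) = (-17*b)/(-390 + P) = -17*b/(-390 + P))
(-(-140)*(123 + 28) + X(-69, 184))*(z(267, -470) - 120412) = (-(-140)*(123 + 28) + (-2 - 69))*(-17*(-470)/(-390 + 267) - 120412) = (-(-140)*151 - 71)*(-17*(-470)/(-123) - 120412) = (-1*(-21140) - 71)*(-17*(-470)*(-1/123) - 120412) = (21140 - 71)*(-7990/123 - 120412) = 21069*(-14818666/123) = -104071491318/41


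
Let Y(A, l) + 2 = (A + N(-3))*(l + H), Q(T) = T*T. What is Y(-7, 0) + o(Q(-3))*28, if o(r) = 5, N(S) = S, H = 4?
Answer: 98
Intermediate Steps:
Q(T) = T²
Y(A, l) = -2 + (-3 + A)*(4 + l) (Y(A, l) = -2 + (A - 3)*(l + 4) = -2 + (-3 + A)*(4 + l))
Y(-7, 0) + o(Q(-3))*28 = (-14 - 3*0 + 4*(-7) - 7*0) + 5*28 = (-14 + 0 - 28 + 0) + 140 = -42 + 140 = 98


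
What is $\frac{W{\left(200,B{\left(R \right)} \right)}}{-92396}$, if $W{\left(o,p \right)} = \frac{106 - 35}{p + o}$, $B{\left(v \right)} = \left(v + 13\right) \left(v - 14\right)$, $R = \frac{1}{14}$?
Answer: $- \frac{3479}{81192985} \approx -4.2849 \cdot 10^{-5}$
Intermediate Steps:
$R = \frac{1}{14} \approx 0.071429$
$B{\left(v \right)} = \left(-14 + v\right) \left(13 + v\right)$ ($B{\left(v \right)} = \left(13 + v\right) \left(-14 + v\right) = \left(-14 + v\right) \left(13 + v\right)$)
$W{\left(o,p \right)} = \frac{71}{o + p}$
$\frac{W{\left(200,B{\left(R \right)} \right)}}{-92396} = \frac{71 \frac{1}{200 - \left(\frac{2549}{14} - \frac{1}{196}\right)}}{-92396} = \frac{71}{200 - \frac{35685}{196}} \left(- \frac{1}{92396}\right) = \frac{71}{\frac{3515}{196}} \left(- \frac{1}{92396}\right) = 71 \cdot \frac{196}{3515} \left(- \frac{1}{92396}\right) = \frac{13916}{3515} \left(- \frac{1}{92396}\right) = - \frac{3479}{81192985}$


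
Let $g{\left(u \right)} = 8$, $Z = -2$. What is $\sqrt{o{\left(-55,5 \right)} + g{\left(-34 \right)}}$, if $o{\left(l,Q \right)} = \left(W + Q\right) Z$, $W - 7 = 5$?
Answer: $i \sqrt{26} \approx 5.099 i$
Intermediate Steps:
$W = 12$ ($W = 7 + 5 = 12$)
$o{\left(l,Q \right)} = -24 - 2 Q$ ($o{\left(l,Q \right)} = \left(12 + Q\right) \left(-2\right) = -24 - 2 Q$)
$\sqrt{o{\left(-55,5 \right)} + g{\left(-34 \right)}} = \sqrt{\left(-24 - 10\right) + 8} = \sqrt{-34 + 8} = \sqrt{-26} = i \sqrt{26}$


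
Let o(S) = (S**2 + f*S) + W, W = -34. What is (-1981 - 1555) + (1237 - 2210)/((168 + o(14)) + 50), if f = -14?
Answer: -651597/184 ≈ -3541.3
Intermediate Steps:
o(S) = -34 + S**2 - 14*S (o(S) = (S**2 - 14*S) - 34 = -34 + S**2 - 14*S)
(-1981 - 1555) + (1237 - 2210)/((168 + o(14)) + 50) = (-1981 - 1555) + (1237 - 2210)/((168 + (-34 + 14**2 - 14*14)) + 50) = -3536 - 973/((168 + (-34 + 196 - 196)) + 50) = -3536 - 973/((168 - 34) + 50) = -3536 - 973/(134 + 50) = -3536 - 973/184 = -651597/184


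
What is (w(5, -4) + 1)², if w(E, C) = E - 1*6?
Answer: 0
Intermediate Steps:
w(E, C) = -6 + E (w(E, C) = E - 6 = -6 + E)
(w(5, -4) + 1)² = ((-6 + 5) + 1)² = (-1 + 1)² = 0² = 0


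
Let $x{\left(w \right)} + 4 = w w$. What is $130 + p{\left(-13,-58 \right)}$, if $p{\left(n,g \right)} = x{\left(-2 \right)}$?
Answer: $130$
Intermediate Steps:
$x{\left(w \right)} = -4 + w^{2}$ ($x{\left(w \right)} = -4 + w w = -4 + w^{2}$)
$p{\left(n,g \right)} = 0$ ($p{\left(n,g \right)} = -4 + \left(-2\right)^{2} = -4 + 4 = 0$)
$130 + p{\left(-13,-58 \right)} = 130 + 0 = 130$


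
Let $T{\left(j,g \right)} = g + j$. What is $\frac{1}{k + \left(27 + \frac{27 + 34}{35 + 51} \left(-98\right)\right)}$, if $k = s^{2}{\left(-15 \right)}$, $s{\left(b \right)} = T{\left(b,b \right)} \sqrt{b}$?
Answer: $- \frac{43}{582328} \approx -7.3842 \cdot 10^{-5}$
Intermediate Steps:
$s{\left(b \right)} = 2 b^{\frac{3}{2}}$ ($s{\left(b \right)} = \left(b + b\right) \sqrt{b} = 2 b \sqrt{b} = 2 b^{\frac{3}{2}}$)
$k = -13500$ ($k = \left(2 \left(-15\right)^{\frac{3}{2}}\right)^{2} = \left(2 \left(- 15 i \sqrt{15}\right)\right)^{2} = \left(- 30 i \sqrt{15}\right)^{2} = -13500$)
$\frac{1}{k + \left(27 + \frac{27 + 34}{35 + 51} \left(-98\right)\right)} = \frac{1}{-13500 + \left(27 + \frac{27 + 34}{35 + 51} \left(-98\right)\right)} = \frac{1}{-13500 + \left(27 + \frac{61}{86} \left(-98\right)\right)} = \frac{1}{-13500 + \left(27 - \frac{2989}{43}\right)} = \frac{1}{-13500 - \frac{1828}{43}} = \frac{1}{- \frac{582328}{43}} = - \frac{43}{582328}$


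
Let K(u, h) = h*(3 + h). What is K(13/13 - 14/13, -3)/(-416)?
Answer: 0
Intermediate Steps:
K(13/13 - 14/13, -3)/(-416) = -3*(3 - 3)/(-416) = -3*0*(-1/416) = 0*(-1/416) = 0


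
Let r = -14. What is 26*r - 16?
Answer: -380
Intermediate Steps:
26*r - 16 = 26*(-14) - 16 = -364 - 16 = -380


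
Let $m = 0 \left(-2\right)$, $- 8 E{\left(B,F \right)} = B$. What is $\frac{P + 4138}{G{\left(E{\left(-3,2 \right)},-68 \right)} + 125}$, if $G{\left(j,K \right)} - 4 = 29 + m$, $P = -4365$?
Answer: $- \frac{227}{158} \approx -1.4367$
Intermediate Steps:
$E{\left(B,F \right)} = - \frac{B}{8}$
$m = 0$
$G{\left(j,K \right)} = 33$ ($G{\left(j,K \right)} = 4 + \left(29 + 0\right) = 4 + 29 = 33$)
$\frac{P + 4138}{G{\left(E{\left(-3,2 \right)},-68 \right)} + 125} = \frac{-4365 + 4138}{33 + 125} = - \frac{227}{158}$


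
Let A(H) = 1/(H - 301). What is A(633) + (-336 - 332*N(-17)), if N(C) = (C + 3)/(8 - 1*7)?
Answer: 1431585/332 ≈ 4312.0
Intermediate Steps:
N(C) = 3 + C (N(C) = (3 + C)/(8 - 7) = (3 + C)/1 = (3 + C)*1 = 3 + C)
A(H) = 1/(-301 + H)
A(633) + (-336 - 332*N(-17)) = 1/(-301 + 633) + (-336 - 332*(3 - 17)) = 1/332 + (-336 - 332*(-14)) = 1/332 + (-336 + 4648) = 1/332 + 4312 = 1431585/332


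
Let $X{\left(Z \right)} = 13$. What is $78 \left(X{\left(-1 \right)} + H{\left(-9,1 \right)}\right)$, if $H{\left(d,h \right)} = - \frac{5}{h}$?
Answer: $624$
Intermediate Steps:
$78 \left(X{\left(-1 \right)} + H{\left(-9,1 \right)}\right) = 78 \left(13 - \frac{5}{1}\right) = 78 \left(13 - 5\right) = 78 \cdot 8 = 624$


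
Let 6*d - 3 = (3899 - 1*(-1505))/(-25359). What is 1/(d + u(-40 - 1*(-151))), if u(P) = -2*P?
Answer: -152154/33707515 ≈ -0.0045139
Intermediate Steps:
d = 70673/152154 (d = ½ + ((3899 - 1*(-1505))/(-25359))/6 = ½ + ((3899 + 1505)*(-1/25359))/6 = ½ + (5404*(-1/25359))/6 = ½ + (⅙)*(-5404/25359) = ½ - 2702/76077 = 70673/152154 ≈ 0.46448)
1/(d + u(-40 - 1*(-151))) = 1/(70673/152154 - 2*(-40 - 1*(-151))) = 1/(70673/152154 - 2*(-40 + 151)) = 1/(70673/152154 - 2*111) = 1/(70673/152154 - 222) = 1/(-33707515/152154) = -152154/33707515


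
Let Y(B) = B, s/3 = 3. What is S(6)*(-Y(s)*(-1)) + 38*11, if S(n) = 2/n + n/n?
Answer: 430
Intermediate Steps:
s = 9 (s = 3*3 = 9)
S(n) = 1 + 2/n (S(n) = 2/n + 1 = 1 + 2/n)
S(6)*(-Y(s)*(-1)) + 38*11 = ((2 + 6)/6)*(-1*9*(-1)) + 38*11 = ((⅙)*8)*(-9*(-1)) + 418 = (4/3)*9 + 418 = 12 + 418 = 430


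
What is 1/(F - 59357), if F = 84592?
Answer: 1/25235 ≈ 3.9627e-5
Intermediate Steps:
1/(F - 59357) = 1/(84592 - 59357) = 1/25235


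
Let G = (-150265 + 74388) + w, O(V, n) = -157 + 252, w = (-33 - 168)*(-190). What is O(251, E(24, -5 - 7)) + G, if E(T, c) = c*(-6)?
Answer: -37592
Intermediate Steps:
w = 38190 (w = -201*(-190) = 38190)
E(T, c) = -6*c
O(V, n) = 95
G = -37687 (G = (-150265 + 74388) + 38190 = -75877 + 38190 = -37687)
O(251, E(24, -5 - 7)) + G = 95 - 37687 = -37592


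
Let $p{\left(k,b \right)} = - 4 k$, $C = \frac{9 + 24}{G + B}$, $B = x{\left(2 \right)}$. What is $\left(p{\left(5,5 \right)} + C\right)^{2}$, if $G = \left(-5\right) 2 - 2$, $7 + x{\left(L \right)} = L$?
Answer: $\frac{139129}{289} \approx 481.42$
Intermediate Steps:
$x{\left(L \right)} = -7 + L$
$B = -5$ ($B = -7 + 2 = -5$)
$G = -12$ ($G = -10 - 2 = -12$)
$C = - \frac{33}{17}$ ($C = \frac{9 + 24}{-12 - 5} = \frac{33}{-17} = 33 \left(- \frac{1}{17}\right) = - \frac{33}{17} \approx -1.9412$)
$\left(p{\left(5,5 \right)} + C\right)^{2} = \left(\left(-4\right) 5 - \frac{33}{17}\right)^{2} = \left(-20 - \frac{33}{17}\right)^{2} = \left(- \frac{373}{17}\right)^{2} = \frac{139129}{289}$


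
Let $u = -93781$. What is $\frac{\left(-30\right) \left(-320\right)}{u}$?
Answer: $- \frac{9600}{93781} \approx -0.10237$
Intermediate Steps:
$\frac{\left(-30\right) \left(-320\right)}{u} = \frac{\left(-30\right) \left(-320\right)}{-93781} = 9600 \left(- \frac{1}{93781}\right) = - \frac{9600}{93781}$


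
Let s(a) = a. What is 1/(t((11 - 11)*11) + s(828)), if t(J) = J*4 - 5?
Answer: 1/823 ≈ 0.0012151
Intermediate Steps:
t(J) = -5 + 4*J (t(J) = 4*J - 5 = -5 + 4*J)
1/(t((11 - 11)*11) + s(828)) = 1/((-5 + 4*((11 - 11)*11)) + 828) = 1/((-5 + 4*(0*11)) + 828) = 1/((-5 + 4*0) + 828) = 1/((-5 + 0) + 828) = 1/(-5 + 828) = 1/823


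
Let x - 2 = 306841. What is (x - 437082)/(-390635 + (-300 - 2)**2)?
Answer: 130239/299431 ≈ 0.43496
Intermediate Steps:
x = 306843 (x = 2 + 306841 = 306843)
(x - 437082)/(-390635 + (-300 - 2)**2) = (306843 - 437082)/(-390635 + (-300 - 2)**2) = -130239/(-390635 + (-302)**2) = -130239/(-390635 + 91204) = -130239/(-299431) = -130239*(-1/299431) = 130239/299431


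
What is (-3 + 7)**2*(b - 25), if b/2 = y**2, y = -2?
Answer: -272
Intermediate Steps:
b = 8 (b = 2*(-2)**2 = 2*4 = 8)
(-3 + 7)**2*(b - 25) = (-3 + 7)**2*(8 - 25) = 4**2*(-17) = 16*(-17) = -272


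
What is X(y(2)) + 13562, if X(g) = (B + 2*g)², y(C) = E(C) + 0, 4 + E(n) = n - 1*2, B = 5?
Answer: 13571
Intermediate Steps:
E(n) = -6 + n (E(n) = -4 + (n - 1*2) = -4 + (n - 2) = -4 + (-2 + n) = -6 + n)
y(C) = -6 + C (y(C) = (-6 + C) + 0 = -6 + C)
X(g) = (5 + 2*g)²
X(y(2)) + 13562 = (5 + 2*(-6 + 2))² + 13562 = (5 + 2*(-4))² + 13562 = (5 - 8)² + 13562 = (-3)² + 13562 = 9 + 13562 = 13571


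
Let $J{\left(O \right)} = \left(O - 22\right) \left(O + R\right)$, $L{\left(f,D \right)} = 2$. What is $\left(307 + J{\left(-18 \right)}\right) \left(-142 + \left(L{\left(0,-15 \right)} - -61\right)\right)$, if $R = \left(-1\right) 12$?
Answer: $-119053$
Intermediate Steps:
$R = -12$
$J{\left(O \right)} = \left(-22 + O\right) \left(-12 + O\right)$ ($J{\left(O \right)} = \left(O - 22\right) \left(O - 12\right) = \left(-22 + O\right) \left(-12 + O\right)$)
$\left(307 + J{\left(-18 \right)}\right) \left(-142 + \left(L{\left(0,-15 \right)} - -61\right)\right) = \left(307 + \left(264 + \left(-18\right)^{2} - -612\right)\right) \left(-142 + \left(2 - -61\right)\right) = \left(307 + \left(264 + 324 + 612\right)\right) \left(-142 + \left(2 + 61\right)\right) = \left(307 + 1200\right) \left(-142 + 63\right) = 1507 \left(-79\right) = -119053$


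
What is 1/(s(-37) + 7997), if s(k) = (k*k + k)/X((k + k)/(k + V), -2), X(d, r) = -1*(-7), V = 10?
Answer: 7/57311 ≈ 0.00012214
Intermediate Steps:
X(d, r) = 7
s(k) = k/7 + k**2/7 (s(k) = (k*k + k)/7 = (k**2 + k)*(1/7) = (k + k**2)*(1/7) = k/7 + k**2/7)
1/(s(-37) + 7997) = 1/((1/7)*(-37)*(1 - 37) + 7997) = 1/((1/7)*(-37)*(-36) + 7997) = 1/(1332/7 + 7997) = 1/(57311/7) = 7/57311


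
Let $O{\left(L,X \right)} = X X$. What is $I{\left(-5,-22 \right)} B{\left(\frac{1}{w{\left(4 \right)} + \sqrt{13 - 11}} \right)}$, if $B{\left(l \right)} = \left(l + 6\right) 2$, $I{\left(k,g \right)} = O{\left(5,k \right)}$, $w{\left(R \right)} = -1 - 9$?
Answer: $\frac{14450}{49} - \frac{25 \sqrt{2}}{49} \approx 294.18$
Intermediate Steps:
$w{\left(R \right)} = -10$ ($w{\left(R \right)} = -1 - 9 = -10$)
$O{\left(L,X \right)} = X^{2}$
$I{\left(k,g \right)} = k^{2}$
$B{\left(l \right)} = 12 + 2 l$ ($B{\left(l \right)} = \left(6 + l\right) 2 = 12 + 2 l$)
$I{\left(-5,-22 \right)} B{\left(\frac{1}{w{\left(4 \right)} + \sqrt{13 - 11}} \right)} = \left(-5\right)^{2} \left(12 + \frac{2}{-10 + \sqrt{13 - 11}}\right) = 25 \left(12 + \frac{2}{-10 + \sqrt{2}}\right) = 300 + \frac{50}{-10 + \sqrt{2}}$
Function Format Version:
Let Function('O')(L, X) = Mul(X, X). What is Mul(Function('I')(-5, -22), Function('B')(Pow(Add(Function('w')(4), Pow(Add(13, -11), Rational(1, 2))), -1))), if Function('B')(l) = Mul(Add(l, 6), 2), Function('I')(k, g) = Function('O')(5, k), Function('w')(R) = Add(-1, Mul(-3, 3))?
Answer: Add(Rational(14450, 49), Mul(Rational(-25, 49), Pow(2, Rational(1, 2)))) ≈ 294.18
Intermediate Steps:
Function('w')(R) = -10 (Function('w')(R) = Add(-1, -9) = -10)
Function('O')(L, X) = Pow(X, 2)
Function('I')(k, g) = Pow(k, 2)
Function('B')(l) = Add(12, Mul(2, l)) (Function('B')(l) = Mul(Add(6, l), 2) = Add(12, Mul(2, l)))
Mul(Function('I')(-5, -22), Function('B')(Pow(Add(Function('w')(4), Pow(Add(13, -11), Rational(1, 2))), -1))) = Mul(Pow(-5, 2), Add(12, Mul(2, Pow(Add(-10, Pow(Add(13, -11), Rational(1, 2))), -1)))) = Mul(25, Add(12, Mul(2, Pow(Add(-10, Pow(2, Rational(1, 2))), -1)))) = Add(300, Mul(50, Pow(Add(-10, Pow(2, Rational(1, 2))), -1)))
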